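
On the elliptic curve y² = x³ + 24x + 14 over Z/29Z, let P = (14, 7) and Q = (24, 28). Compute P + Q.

(14, 7) + (24, 28). λ = (28 - 7)/(24 - 14) ≡ 21/10 mod 29. 10⁻¹ ≡ 3 (mod 29) since 10·3 = 30 ≡ 1, so λ ≡ 5.
  x = λ² - 14 - 24 = 25 - 38 ≡ 16; y = λ·(14 - 16) - 7 ≡ 12. → (16, 12)

(16, 12)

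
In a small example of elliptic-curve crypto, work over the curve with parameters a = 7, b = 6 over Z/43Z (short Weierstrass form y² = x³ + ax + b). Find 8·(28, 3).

Write G = (28, 3).
Repeated addition: build up to 8G.
2G: tangent at (28, 3): λ = (3·28² + 7)/(2·3) ≡ 37/6. 6⁻¹ ≡ 36 (mod 43) since 6·36 = 216 ≡ 1, so λ ≡ 37·36 ≡ 42.
  x = λ² - 28 - 28 = 1764 - 56 ≡ 31; y = λ·(28 - 31) - 3 ≡ 0. → (31, 0)
3G: (31, 0) + (28, 3). λ = (3 - 0)/(28 - 31) ≡ 3/40 mod 43. 40⁻¹ ≡ 14 (mod 43) since 40·14 = 560 ≡ 1, so λ ≡ 42.
  x = λ² - 31 - 28 = 1764 - 59 ≡ 28; y = λ·(31 - 28) - 0 ≡ 40. → (28, 40)
4G: (28, 40) + (28, 3): same x and y₁ ≡ -y₂, so the sum is ∞.
5G: ∞ + (28, 3) = (28, 3) (identity).
6G: tangent at (28, 3): λ = (3·28² + 7)/(2·3) ≡ 37/6. 6⁻¹ ≡ 36 (mod 43) since 6·36 = 216 ≡ 1, so λ ≡ 37·36 ≡ 42.
  x = λ² - 28 - 28 = 1764 - 56 ≡ 31; y = λ·(28 - 31) - 3 ≡ 0. → (31, 0)
7G: (31, 0) + (28, 3). λ = (3 - 0)/(28 - 31) ≡ 3/40 mod 43. 40⁻¹ ≡ 14 (mod 43) since 40·14 = 560 ≡ 1, so λ ≡ 42.
  x = λ² - 31 - 28 = 1764 - 59 ≡ 28; y = λ·(31 - 28) - 0 ≡ 40. → (28, 40)
8G: (28, 40) + (28, 3): same x and y₁ ≡ -y₂, so the sum is ∞.

O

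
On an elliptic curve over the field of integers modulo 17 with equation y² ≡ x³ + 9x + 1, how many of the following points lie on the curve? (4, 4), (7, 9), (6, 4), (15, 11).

(4, 4): 4² ≡ 16, rhs ≡ 16 → on.
(7, 9): 9² ≡ 13, rhs ≡ 16 → off.
(6, 4): 4² ≡ 16, rhs ≡ 16 → on.
(15, 11): 11² ≡ 2, rhs ≡ 9 → off.

2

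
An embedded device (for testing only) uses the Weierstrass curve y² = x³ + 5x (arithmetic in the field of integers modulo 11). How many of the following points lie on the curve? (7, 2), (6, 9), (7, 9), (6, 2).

(7, 2): 2² ≡ 4, rhs ≡ 4 → on.
(6, 9): 9² ≡ 4, rhs ≡ 4 → on.
(7, 9): 9² ≡ 4, rhs ≡ 4 → on.
(6, 2): 2² ≡ 4, rhs ≡ 4 → on.

4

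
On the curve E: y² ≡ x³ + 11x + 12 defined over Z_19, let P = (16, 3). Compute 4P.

(4, 14)

Repeated addition: build up to 4P.
2P: tangent at (16, 3): λ = (3·16² + 11)/(2·3) ≡ 0/6. 6⁻¹ ≡ 16 (mod 19) since 6·16 = 96 ≡ 1, so λ ≡ 0·16 ≡ 0.
  x = λ² - 16 - 16 = 0 - 32 ≡ 6; y = λ·(16 - 6) - 3 ≡ 16. → (6, 16)
3P: (6, 16) + (16, 3). λ = (3 - 16)/(16 - 6) ≡ 6/10 mod 19. 10⁻¹ ≡ 2 (mod 19) since 10·2 = 20 ≡ 1, so λ ≡ 12.
  x = λ² - 6 - 16 = 144 - 22 ≡ 8; y = λ·(6 - 8) - 16 ≡ 17. → (8, 17)
4P: (8, 17) + (16, 3). λ = (3 - 17)/(16 - 8) ≡ 5/8 mod 19. 8⁻¹ ≡ 12 (mod 19) since 8·12 = 96 ≡ 1, so λ ≡ 3.
  x = λ² - 8 - 16 = 9 - 24 ≡ 4; y = λ·(8 - 4) - 17 ≡ 14. → (4, 14)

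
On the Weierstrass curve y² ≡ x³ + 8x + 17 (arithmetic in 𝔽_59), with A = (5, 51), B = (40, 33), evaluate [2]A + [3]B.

(54, 18)

First 2A:
Repeated addition: build up to 2A.
2A: tangent at (5, 51): λ = (3·5² + 8)/(2·51) ≡ 24/43. 43⁻¹ ≡ 11 (mod 59), so λ ≡ 24·11 ≡ 28.
  x = λ² - 5 - 5 = 784 - 10 ≡ 7; y = λ·(5 - 7) - 51 ≡ 11. → (7, 11)
2A = (7, 11).
Next 3B:
Repeated addition: build up to 3B.
2B: tangent at (40, 33): λ = (3·40² + 8)/(2·33) ≡ 29/7. 7⁻¹ ≡ 17 (mod 59), so λ ≡ 29·17 ≡ 21.
  x = λ² - 40 - 40 = 441 - 80 ≡ 7; y = λ·(40 - 7) - 33 ≡ 11. → (7, 11)
3B: (7, 11) + (40, 33). λ = (33 - 11)/(40 - 7) ≡ 22/33 mod 59. 33⁻¹ ≡ 34 (mod 59) since 33·34 = 1122 ≡ 1, so λ ≡ 40.
  x = λ² - 7 - 40 = 1600 - 47 ≡ 19; y = λ·(7 - 19) - 11 ≡ 40. → (19, 40)
3B = (19, 40).
Finally 2A + 3B:
(7, 11) + (19, 40). λ = (40 - 11)/(19 - 7) ≡ 29/12 mod 59. 12⁻¹ ≡ 5 (mod 59) since 12·5 = 60 ≡ 1, so λ ≡ 27.
  x = λ² - 7 - 19 = 729 - 26 ≡ 54; y = λ·(7 - 54) - 11 ≡ 18. → (54, 18)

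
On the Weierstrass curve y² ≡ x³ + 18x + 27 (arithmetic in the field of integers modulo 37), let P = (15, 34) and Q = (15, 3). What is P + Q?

O

The two points share x = 15 and their y-coordinates satisfy 34 + 3 ≡ 0 (mod 37), so they are inverses. Their sum is the point at infinity.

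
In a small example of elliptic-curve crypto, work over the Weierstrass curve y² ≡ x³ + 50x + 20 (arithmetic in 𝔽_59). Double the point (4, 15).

(58, 21)

tangent at (4, 15): λ = (3·4² + 50)/(2·15) ≡ 39/30. 30⁻¹ ≡ 2 (mod 59), so λ ≡ 39·2 ≡ 19.
  x = λ² - 4 - 4 = 361 - 8 ≡ 58; y = λ·(4 - 58) - 15 ≡ 21. → (58, 21)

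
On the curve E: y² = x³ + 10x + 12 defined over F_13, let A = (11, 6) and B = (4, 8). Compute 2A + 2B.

First 2A:
Repeated addition: build up to 2A.
2A: tangent at (11, 6): λ = (3·11² + 10)/(2·6) ≡ 9/12. 12⁻¹ ≡ 12 (mod 13), so λ ≡ 9·12 ≡ 4.
  x = λ² - 11 - 11 = 16 - 22 ≡ 7; y = λ·(11 - 7) - 6 ≡ 10. → (7, 10)
2A = (7, 10).
Next 2B:
Repeated addition: build up to 2B.
2B: tangent at (4, 8): λ = (3·4² + 10)/(2·8) ≡ 6/3. 3⁻¹ ≡ 9 (mod 13), so λ ≡ 6·9 ≡ 2.
  x = λ² - 4 - 4 = 4 - 8 ≡ 9; y = λ·(4 - 9) - 8 ≡ 8. → (9, 8)
2B = (9, 8).
Finally 2A + 2B:
(7, 10) + (9, 8). λ = (8 - 10)/(9 - 7) ≡ 11/2 mod 13. 2⁻¹ ≡ 7 (mod 13) since 2·7 = 14 ≡ 1, so λ ≡ 12.
  x = λ² - 7 - 9 = 144 - 16 ≡ 11; y = λ·(7 - 11) - 10 ≡ 7. → (11, 7)

(11, 7)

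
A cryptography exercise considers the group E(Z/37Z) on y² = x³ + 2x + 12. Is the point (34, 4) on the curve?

y² = 4² ≡ 16; x³ + 2x + 12 = 39384 ≡ 16 (mod 37). 16 = 16.

yes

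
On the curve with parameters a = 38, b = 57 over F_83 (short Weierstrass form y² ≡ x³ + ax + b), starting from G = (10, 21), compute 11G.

(13, 80)

Double-and-add on 11 = (1011)₂. Start with G = (10, 21) for the leading 1-bit.
double: tangent at (10, 21): λ = (3·10² + 38)/(2·21) ≡ 6/42. 42⁻¹ ≡ 2 (mod 83) since 42·2 = 84 ≡ 1, so λ ≡ 6·2 ≡ 12.
  x = λ² - 10 - 10 = 144 - 20 ≡ 41; y = λ·(10 - 41) - 21 ≡ 22. → (41, 22)
double: tangent at (41, 22): λ = (3·41² + 38)/(2·22) ≡ 18/44. 44⁻¹ ≡ 17 (mod 83), so λ ≡ 18·17 ≡ 57.
  x = λ² - 41 - 41 = 3249 - 82 ≡ 13; y = λ·(41 - 13) - 22 ≡ 80. → (13, 80)
add G: (13, 80) + (10, 21). λ = (21 - 80)/(10 - 13) ≡ 24/80 mod 83. 80⁻¹ ≡ 55 (mod 83), so λ ≡ 75.
  x = λ² - 13 - 10 = 5625 - 23 ≡ 41; y = λ·(13 - 41) - 80 ≡ 61. → (41, 61)
double: tangent at (41, 61): λ = (3·41² + 38)/(2·61) ≡ 18/39. 39⁻¹ ≡ 66 (mod 83), so λ ≡ 18·66 ≡ 26.
  x = λ² - 41 - 41 = 676 - 82 ≡ 13; y = λ·(41 - 13) - 61 ≡ 3. → (13, 3)
add G: (13, 3) + (10, 21). λ = (21 - 3)/(10 - 13) ≡ 18/80 mod 83. 80⁻¹ ≡ 55 (mod 83), so λ ≡ 77.
  x = λ² - 13 - 10 = 5929 - 23 ≡ 13; y = λ·(13 - 13) - 3 ≡ 80. → (13, 80)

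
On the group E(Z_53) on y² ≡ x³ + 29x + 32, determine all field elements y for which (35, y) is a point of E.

12, 41

x³ + 29x + 32 = 43922 ≡ 38 (mod 53).
Square roots of 38 mod 53: 12 and 41 (since 12² = 144 ≡ 38).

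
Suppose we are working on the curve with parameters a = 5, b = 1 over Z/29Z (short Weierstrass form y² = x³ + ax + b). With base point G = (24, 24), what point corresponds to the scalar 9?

(24, 24)

Double-and-add on 9 = (1001)₂. Start with G = (24, 24) for the leading 1-bit.
double: tangent at (24, 24): λ = (3·24² + 5)/(2·24) ≡ 22/19. 19⁻¹ ≡ 26 (mod 29) since 19·26 = 494 ≡ 1, so λ ≡ 22·26 ≡ 21.
  x = λ² - 24 - 24 = 441 - 48 ≡ 16; y = λ·(24 - 16) - 24 ≡ 28. → (16, 28)
double: tangent at (16, 28): λ = (3·16² + 5)/(2·28) ≡ 19/27. 27⁻¹ ≡ 14 (mod 29), so λ ≡ 19·14 ≡ 5.
  x = λ² - 16 - 16 = 25 - 32 ≡ 22; y = λ·(16 - 22) - 28 ≡ 0. → (22, 0)
double: (22, 0) + (22, 0): same x and y₁ ≡ -y₂, so the sum is 𝒪.
add G: 𝒪 + (24, 24) = (24, 24) (identity).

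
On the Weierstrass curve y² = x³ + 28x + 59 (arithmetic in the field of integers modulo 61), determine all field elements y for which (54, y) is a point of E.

x³ + 28x + 59 = 159035 ≡ 8 (mod 61).
8 is a non-residue mod 61; no y exists.

none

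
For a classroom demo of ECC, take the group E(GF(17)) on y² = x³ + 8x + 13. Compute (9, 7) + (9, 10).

O

The two points share x = 9 and their y-coordinates satisfy 7 + 10 ≡ 0 (mod 17), so they are inverses. Their sum is ∞.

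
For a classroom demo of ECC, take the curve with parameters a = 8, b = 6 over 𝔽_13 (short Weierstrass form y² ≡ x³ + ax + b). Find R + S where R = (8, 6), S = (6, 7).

(9, 1)

(8, 6) + (6, 7). λ = (7 - 6)/(6 - 8) ≡ 1/11 mod 13. 11⁻¹ ≡ 6 (mod 13), so λ ≡ 6.
  x = λ² - 8 - 6 = 36 - 14 ≡ 9; y = λ·(8 - 9) - 6 ≡ 1. → (9, 1)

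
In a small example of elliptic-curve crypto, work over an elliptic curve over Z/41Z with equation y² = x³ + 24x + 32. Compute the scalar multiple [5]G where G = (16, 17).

(1, 37)

Repeated addition: build up to 5G.
2G: tangent at (16, 17): λ = (3·16² + 24)/(2·17) ≡ 13/34. 34⁻¹ ≡ 35 (mod 41), so λ ≡ 13·35 ≡ 4.
  x = λ² - 16 - 16 = 16 - 32 ≡ 25; y = λ·(16 - 25) - 17 ≡ 29. → (25, 29)
3G: (25, 29) + (16, 17). λ = (17 - 29)/(16 - 25) ≡ 29/32 mod 41. 32⁻¹ ≡ 9 (mod 41) since 32·9 = 288 ≡ 1, so λ ≡ 15.
  x = λ² - 25 - 16 = 225 - 41 ≡ 20; y = λ·(25 - 20) - 29 ≡ 5. → (20, 5)
4G: (20, 5) + (16, 17). λ = (17 - 5)/(16 - 20) ≡ 12/37 mod 41. 37⁻¹ ≡ 10 (mod 41) since 37·10 = 370 ≡ 1, so λ ≡ 38.
  x = λ² - 20 - 16 = 1444 - 36 ≡ 14; y = λ·(20 - 14) - 5 ≡ 18. → (14, 18)
5G: (14, 18) + (16, 17). λ = (17 - 18)/(16 - 14) ≡ 40/2 mod 41. 2⁻¹ ≡ 21 (mod 41), so λ ≡ 20.
  x = λ² - 14 - 16 = 400 - 30 ≡ 1; y = λ·(14 - 1) - 18 ≡ 37. → (1, 37)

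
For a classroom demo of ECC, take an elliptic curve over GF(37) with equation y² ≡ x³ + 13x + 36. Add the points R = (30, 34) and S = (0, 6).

(23, 12)

(30, 34) + (0, 6). λ = (6 - 34)/(0 - 30) ≡ 9/7 mod 37. 7⁻¹ ≡ 16 (mod 37), so λ ≡ 33.
  x = λ² - 30 - 0 = 1089 - 30 ≡ 23; y = λ·(30 - 23) - 34 ≡ 12. → (23, 12)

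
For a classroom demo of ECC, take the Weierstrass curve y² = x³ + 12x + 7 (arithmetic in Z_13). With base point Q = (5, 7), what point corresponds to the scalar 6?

(5, 6)

Double-and-add on 6 = (110)₂. Start with Q = (5, 7) for the leading 1-bit.
double: tangent at (5, 7): λ = (3·5² + 12)/(2·7) ≡ 9/1. 1⁻¹ ≡ 1 (mod 13), so λ ≡ 9·1 ≡ 9.
  x = λ² - 5 - 5 = 81 - 10 ≡ 6; y = λ·(5 - 6) - 7 ≡ 10. → (6, 10)
add Q: (6, 10) + (5, 7). λ = (7 - 10)/(5 - 6) ≡ 10/12 mod 13. 12⁻¹ ≡ 12 (mod 13) since 12·12 = 144 ≡ 1, so λ ≡ 3.
  x = λ² - 6 - 5 = 9 - 11 ≡ 11; y = λ·(6 - 11) - 10 ≡ 1. → (11, 1)
double: tangent at (11, 1): λ = (3·11² + 12)/(2·1) ≡ 11/2. 2⁻¹ ≡ 7 (mod 13), so λ ≡ 11·7 ≡ 12.
  x = λ² - 11 - 11 = 144 - 22 ≡ 5; y = λ·(11 - 5) - 1 ≡ 6. → (5, 6)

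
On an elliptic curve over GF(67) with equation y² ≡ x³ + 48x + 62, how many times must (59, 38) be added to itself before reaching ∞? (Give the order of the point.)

2P: tangent at (59, 38): λ = (3·59² + 48)/(2·38) ≡ 39/9. 9⁻¹ ≡ 15 (mod 67), so λ ≡ 39·15 ≡ 49.
  x = λ² - 59 - 59 = 2401 - 118 ≡ 5; y = λ·(59 - 5) - 38 ≡ 62. → (5, 62)
3P: (5, 62) + (59, 38). λ = (38 - 62)/(59 - 5) ≡ 43/54 mod 67. 54⁻¹ ≡ 36 (mod 67) since 54·36 = 1944 ≡ 1, so λ ≡ 7.
  x = λ² - 5 - 59 = 49 - 64 ≡ 52; y = λ·(5 - 52) - 62 ≡ 11. → (52, 11)
4P: (52, 11) + (59, 38). λ = (38 - 11)/(59 - 52) ≡ 27/7 mod 67. 7⁻¹ ≡ 48 (mod 67), so λ ≡ 23.
  x = λ² - 52 - 59 = 529 - 111 ≡ 16; y = λ·(52 - 16) - 11 ≡ 13. → (16, 13)
5P: (16, 13) + (59, 38). λ = (38 - 13)/(59 - 16) ≡ 25/43 mod 67. 43⁻¹ ≡ 53 (mod 67) since 43·53 = 2279 ≡ 1, so λ ≡ 52.
  x = λ² - 16 - 59 = 2704 - 75 ≡ 16; y = λ·(16 - 16) - 13 ≡ 54. → (16, 54)
6P: (16, 54) + (59, 38). λ = (38 - 54)/(59 - 16) ≡ 51/43 mod 67. 43⁻¹ ≡ 53 (mod 67), so λ ≡ 23.
  x = λ² - 16 - 59 = 529 - 75 ≡ 52; y = λ·(16 - 52) - 54 ≡ 56. → (52, 56)
7P: (52, 56) + (59, 38). λ = (38 - 56)/(59 - 52) ≡ 49/7 mod 67. 7⁻¹ ≡ 48 (mod 67), so λ ≡ 7.
  x = λ² - 52 - 59 = 49 - 111 ≡ 5; y = λ·(52 - 5) - 56 ≡ 5. → (5, 5)
8P: (5, 5) + (59, 38). λ = (38 - 5)/(59 - 5) ≡ 33/54 mod 67. 54⁻¹ ≡ 36 (mod 67) since 54·36 = 1944 ≡ 1, so λ ≡ 49.
  x = λ² - 5 - 59 = 2401 - 64 ≡ 59; y = λ·(5 - 59) - 5 ≡ 29. → (59, 29)
9P: (59, 29) + (59, 38): same x and y₁ ≡ -y₂, so the sum is ∞.
9P = ∞, so the order is 9.

9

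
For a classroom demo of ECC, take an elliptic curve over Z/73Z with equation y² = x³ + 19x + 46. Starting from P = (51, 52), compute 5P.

Repeated addition: build up to 5P.
2P: tangent at (51, 52): λ = (3·51² + 19)/(2·52) ≡ 11/31. 31⁻¹ ≡ 33 (mod 73) since 31·33 = 1023 ≡ 1, so λ ≡ 11·33 ≡ 71.
  x = λ² - 51 - 51 = 5041 - 102 ≡ 48; y = λ·(51 - 48) - 52 ≡ 15. → (48, 15)
3P: (48, 15) + (51, 52). λ = (52 - 15)/(51 - 48) ≡ 37/3 mod 73. 3⁻¹ ≡ 49 (mod 73) since 3·49 = 147 ≡ 1, so λ ≡ 61.
  x = λ² - 48 - 51 = 3721 - 99 ≡ 45; y = λ·(48 - 45) - 15 ≡ 22. → (45, 22)
4P: (45, 22) + (51, 52). λ = (52 - 22)/(51 - 45) ≡ 30/6 mod 73. 6⁻¹ ≡ 61 (mod 73) since 6·61 = 366 ≡ 1, so λ ≡ 5.
  x = λ² - 45 - 51 = 25 - 96 ≡ 2; y = λ·(45 - 2) - 22 ≡ 47. → (2, 47)
5P: (2, 47) + (51, 52). λ = (52 - 47)/(51 - 2) ≡ 5/49 mod 73. 49⁻¹ ≡ 3 (mod 73) since 49·3 = 147 ≡ 1, so λ ≡ 15.
  x = λ² - 2 - 51 = 225 - 53 ≡ 26; y = λ·(2 - 26) - 47 ≡ 31. → (26, 31)

(26, 31)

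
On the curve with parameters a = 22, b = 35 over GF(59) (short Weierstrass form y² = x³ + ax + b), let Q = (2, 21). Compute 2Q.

tangent at (2, 21): λ = (3·2² + 22)/(2·21) ≡ 34/42. 42⁻¹ ≡ 52 (mod 59), so λ ≡ 34·52 ≡ 57.
  x = λ² - 2 - 2 = 3249 - 4 ≡ 0; y = λ·(2 - 0) - 21 ≡ 34. → (0, 34)

(0, 34)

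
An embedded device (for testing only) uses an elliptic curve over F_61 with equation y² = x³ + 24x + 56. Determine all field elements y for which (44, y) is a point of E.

x³ + 24x + 56 = 86296 ≡ 42 (mod 61).
Square roots of 42 mod 61: 15 and 46 (since 15² = 225 ≡ 42).

15, 46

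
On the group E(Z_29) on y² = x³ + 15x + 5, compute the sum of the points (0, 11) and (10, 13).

(26, 7)

(0, 11) + (10, 13). λ = (13 - 11)/(10 - 0) ≡ 2/10 mod 29. 10⁻¹ ≡ 3 (mod 29) since 10·3 = 30 ≡ 1, so λ ≡ 6.
  x = λ² - 0 - 10 = 36 - 10 ≡ 26; y = λ·(0 - 26) - 11 ≡ 7. → (26, 7)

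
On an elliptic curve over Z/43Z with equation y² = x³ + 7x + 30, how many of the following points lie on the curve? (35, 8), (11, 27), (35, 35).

2

(35, 8): 8² ≡ 21, rhs ≡ 21 → on.
(11, 27): 27² ≡ 41, rhs ≡ 19 → off.
(35, 35): 35² ≡ 21, rhs ≡ 21 → on.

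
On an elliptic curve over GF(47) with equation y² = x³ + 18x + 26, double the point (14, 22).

(27, 19)

tangent at (14, 22): λ = (3·14² + 18)/(2·22) ≡ 42/44. 44⁻¹ ≡ 31 (mod 47) since 44·31 = 1364 ≡ 1, so λ ≡ 42·31 ≡ 33.
  x = λ² - 14 - 14 = 1089 - 28 ≡ 27; y = λ·(14 - 27) - 22 ≡ 19. → (27, 19)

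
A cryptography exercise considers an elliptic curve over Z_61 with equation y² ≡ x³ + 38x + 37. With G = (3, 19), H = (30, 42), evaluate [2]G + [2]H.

First 2G:
Repeated addition: build up to 2G.
2G: tangent at (3, 19): λ = (3·3² + 38)/(2·19) ≡ 4/38. 38⁻¹ ≡ 53 (mod 61), so λ ≡ 4·53 ≡ 29.
  x = λ² - 3 - 3 = 841 - 6 ≡ 42; y = λ·(3 - 42) - 19 ≡ 9. → (42, 9)
2G = (42, 9).
Next 2H:
Repeated addition: build up to 2H.
2H: tangent at (30, 42): λ = (3·30² + 38)/(2·42) ≡ 54/23. 23⁻¹ ≡ 8 (mod 61), so λ ≡ 54·8 ≡ 5.
  x = λ² - 30 - 30 = 25 - 60 ≡ 26; y = λ·(30 - 26) - 42 ≡ 39. → (26, 39)
2H = (26, 39).
Finally 2G + 2H:
(42, 9) + (26, 39). λ = (39 - 9)/(26 - 42) ≡ 30/45 mod 61. 45⁻¹ ≡ 19 (mod 61) since 45·19 = 855 ≡ 1, so λ ≡ 21.
  x = λ² - 42 - 26 = 441 - 68 ≡ 7; y = λ·(42 - 7) - 9 ≡ 55. → (7, 55)

(7, 55)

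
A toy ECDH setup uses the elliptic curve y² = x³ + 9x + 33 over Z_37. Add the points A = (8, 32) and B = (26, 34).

(8, 32) + (26, 34). λ = (34 - 32)/(26 - 8) ≡ 2/18 mod 37. 18⁻¹ ≡ 35 (mod 37), so λ ≡ 33.
  x = λ² - 8 - 26 = 1089 - 34 ≡ 19; y = λ·(8 - 19) - 32 ≡ 12. → (19, 12)

(19, 12)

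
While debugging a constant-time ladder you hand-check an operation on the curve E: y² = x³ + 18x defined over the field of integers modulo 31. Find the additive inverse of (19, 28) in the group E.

(19, 3)

-(19, 28) = (19, -28 mod 31) = (19, 3).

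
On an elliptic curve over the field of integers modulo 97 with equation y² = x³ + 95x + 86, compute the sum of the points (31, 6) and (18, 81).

(31, 6) + (18, 81). λ = (81 - 6)/(18 - 31) ≡ 75/84 mod 97. 84⁻¹ ≡ 82 (mod 97), so λ ≡ 39.
  x = λ² - 31 - 18 = 1521 - 49 ≡ 17; y = λ·(31 - 17) - 6 ≡ 55. → (17, 55)

(17, 55)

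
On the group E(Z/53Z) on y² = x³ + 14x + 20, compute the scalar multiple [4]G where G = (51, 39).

(50, 51)

Repeated addition: build up to 4G.
2G: tangent at (51, 39): λ = (3·51² + 14)/(2·39) ≡ 26/25. 25⁻¹ ≡ 17 (mod 53), so λ ≡ 26·17 ≡ 18.
  x = λ² - 51 - 51 = 324 - 102 ≡ 10; y = λ·(51 - 10) - 39 ≡ 10. → (10, 10)
3G: (10, 10) + (51, 39). λ = (39 - 10)/(51 - 10) ≡ 29/41 mod 53. 41⁻¹ ≡ 22 (mod 53), so λ ≡ 2.
  x = λ² - 10 - 51 = 4 - 61 ≡ 49; y = λ·(10 - 49) - 10 ≡ 18. → (49, 18)
4G: (49, 18) + (51, 39). λ = (39 - 18)/(51 - 49) ≡ 21/2 mod 53. 2⁻¹ ≡ 27 (mod 53), so λ ≡ 37.
  x = λ² - 49 - 51 = 1369 - 100 ≡ 50; y = λ·(49 - 50) - 18 ≡ 51. → (50, 51)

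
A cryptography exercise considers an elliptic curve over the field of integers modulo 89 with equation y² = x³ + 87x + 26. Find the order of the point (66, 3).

2P: tangent at (66, 3): λ = (3·66² + 87)/(2·3) ≡ 72/6. 6⁻¹ ≡ 15 (mod 89), so λ ≡ 72·15 ≡ 12.
  x = λ² - 66 - 66 = 144 - 132 ≡ 12; y = λ·(66 - 12) - 3 ≡ 22. → (12, 22)
3P: (12, 22) + (66, 3). λ = (3 - 22)/(66 - 12) ≡ 70/54 mod 89. 54⁻¹ ≡ 61 (mod 89), so λ ≡ 87.
  x = λ² - 12 - 66 = 7569 - 78 ≡ 15; y = λ·(12 - 15) - 22 ≡ 73. → (15, 73)
4P: (15, 73) + (66, 3). λ = (3 - 73)/(66 - 15) ≡ 19/51 mod 89. 51⁻¹ ≡ 7 (mod 89), so λ ≡ 44.
  x = λ² - 15 - 66 = 1936 - 81 ≡ 75; y = λ·(15 - 75) - 73 ≡ 46. → (75, 46)
5P: (75, 46) + (66, 3). λ = (3 - 46)/(66 - 75) ≡ 46/80 mod 89. 80⁻¹ ≡ 79 (mod 89) since 80·79 = 6320 ≡ 1, so λ ≡ 74.
  x = λ² - 75 - 66 = 5476 - 141 ≡ 84; y = λ·(75 - 84) - 46 ≡ 0. → (84, 0)
6P: (84, 0) + (66, 3). λ = (3 - 0)/(66 - 84) ≡ 3/71 mod 89. 71⁻¹ ≡ 84 (mod 89), so λ ≡ 74.
  x = λ² - 84 - 66 = 5476 - 150 ≡ 75; y = λ·(84 - 75) - 0 ≡ 43. → (75, 43)
7P: (75, 43) + (66, 3). λ = (3 - 43)/(66 - 75) ≡ 49/80 mod 89. 80⁻¹ ≡ 79 (mod 89), so λ ≡ 44.
  x = λ² - 75 - 66 = 1936 - 141 ≡ 15; y = λ·(75 - 15) - 43 ≡ 16. → (15, 16)
8P: (15, 16) + (66, 3). λ = (3 - 16)/(66 - 15) ≡ 76/51 mod 89. 51⁻¹ ≡ 7 (mod 89), so λ ≡ 87.
  x = λ² - 15 - 66 = 7569 - 81 ≡ 12; y = λ·(15 - 12) - 16 ≡ 67. → (12, 67)
9P: (12, 67) + (66, 3). λ = (3 - 67)/(66 - 12) ≡ 25/54 mod 89. 54⁻¹ ≡ 61 (mod 89), so λ ≡ 12.
  x = λ² - 12 - 66 = 144 - 78 ≡ 66; y = λ·(12 - 66) - 67 ≡ 86. → (66, 86)
10P: (66, 86) + (66, 3): same x and y₁ ≡ -y₂, so the sum is the point at infinity.
10P = the point at infinity, so the order is 10.

10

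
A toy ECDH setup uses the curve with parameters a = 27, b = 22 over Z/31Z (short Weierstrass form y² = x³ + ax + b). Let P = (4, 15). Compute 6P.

(26, 17)

Repeated addition: build up to 6P.
2P: tangent at (4, 15): λ = (3·4² + 27)/(2·15) ≡ 13/30. 30⁻¹ ≡ 30 (mod 31), so λ ≡ 13·30 ≡ 18.
  x = λ² - 4 - 4 = 324 - 8 ≡ 6; y = λ·(4 - 6) - 15 ≡ 11. → (6, 11)
3P: (6, 11) + (4, 15). λ = (15 - 11)/(4 - 6) ≡ 4/29 mod 31. 29⁻¹ ≡ 15 (mod 31) since 29·15 = 435 ≡ 1, so λ ≡ 29.
  x = λ² - 6 - 4 = 841 - 10 ≡ 25; y = λ·(6 - 25) - 11 ≡ 27. → (25, 27)
4P: (25, 27) + (4, 15). λ = (15 - 27)/(4 - 25) ≡ 19/10 mod 31. 10⁻¹ ≡ 28 (mod 31), so λ ≡ 5.
  x = λ² - 25 - 4 = 25 - 29 ≡ 27; y = λ·(25 - 27) - 27 ≡ 25. → (27, 25)
5P: (27, 25) + (4, 15). λ = (15 - 25)/(4 - 27) ≡ 21/8 mod 31. 8⁻¹ ≡ 4 (mod 31), so λ ≡ 22.
  x = λ² - 27 - 4 = 484 - 31 ≡ 19; y = λ·(27 - 19) - 25 ≡ 27. → (19, 27)
6P: (19, 27) + (4, 15). λ = (15 - 27)/(4 - 19) ≡ 19/16 mod 31. 16⁻¹ ≡ 2 (mod 31), so λ ≡ 7.
  x = λ² - 19 - 4 = 49 - 23 ≡ 26; y = λ·(19 - 26) - 27 ≡ 17. → (26, 17)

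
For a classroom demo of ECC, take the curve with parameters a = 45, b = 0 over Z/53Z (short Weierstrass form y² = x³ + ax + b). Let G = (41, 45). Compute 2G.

(24, 8)

tangent at (41, 45): λ = (3·41² + 45)/(2·45) ≡ 0/37. 37⁻¹ ≡ 43 (mod 53), so λ ≡ 0·43 ≡ 0.
  x = λ² - 41 - 41 = 0 - 82 ≡ 24; y = λ·(41 - 24) - 45 ≡ 8. → (24, 8)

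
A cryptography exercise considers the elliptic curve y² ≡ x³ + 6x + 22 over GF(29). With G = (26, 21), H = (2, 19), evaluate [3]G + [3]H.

First 3G:
Repeated addition: build up to 3G.
2G: tangent at (26, 21): λ = (3·26² + 6)/(2·21) ≡ 4/13. 13⁻¹ ≡ 9 (mod 29) since 13·9 = 117 ≡ 1, so λ ≡ 4·9 ≡ 7.
  x = λ² - 26 - 26 = 49 - 52 ≡ 26; y = λ·(26 - 26) - 21 ≡ 8. → (26, 8)
3G: (26, 8) + (26, 21): same x and y₁ ≡ -y₂, so the sum is the point at infinity.
3G = the point at infinity.
Next 3H:
Repeated addition: build up to 3H.
2H: tangent at (2, 19): λ = (3·2² + 6)/(2·19) ≡ 18/9. 9⁻¹ ≡ 13 (mod 29) since 9·13 = 117 ≡ 1, so λ ≡ 18·13 ≡ 2.
  x = λ² - 2 - 2 = 4 - 4 ≡ 0; y = λ·(2 - 0) - 19 ≡ 14. → (0, 14)
3H: (0, 14) + (2, 19). λ = (19 - 14)/(2 - 0) ≡ 5/2 mod 29. 2⁻¹ ≡ 15 (mod 29), so λ ≡ 17.
  x = λ² - 0 - 2 = 289 - 2 ≡ 26; y = λ·(0 - 26) - 14 ≡ 8. → (26, 8)
3H = (26, 8).
Finally 3G + 3H:
the point at infinity + (26, 8) = (26, 8) (identity).

(26, 8)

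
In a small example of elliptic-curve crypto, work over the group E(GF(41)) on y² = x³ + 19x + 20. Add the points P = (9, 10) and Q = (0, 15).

(9, 10) + (0, 15). λ = (15 - 10)/(0 - 9) ≡ 5/32 mod 41. 32⁻¹ ≡ 9 (mod 41), so λ ≡ 4.
  x = λ² - 9 - 0 = 16 - 9 ≡ 7; y = λ·(9 - 7) - 10 ≡ 39. → (7, 39)

(7, 39)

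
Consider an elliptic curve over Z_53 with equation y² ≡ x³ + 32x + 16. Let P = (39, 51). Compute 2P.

tangent at (39, 51): λ = (3·39² + 32)/(2·51) ≡ 37/49. 49⁻¹ ≡ 13 (mod 53), so λ ≡ 37·13 ≡ 4.
  x = λ² - 39 - 39 = 16 - 78 ≡ 44; y = λ·(39 - 44) - 51 ≡ 35. → (44, 35)

(44, 35)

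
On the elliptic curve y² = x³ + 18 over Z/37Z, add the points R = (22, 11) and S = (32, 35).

(22, 11) + (32, 35). λ = (35 - 11)/(32 - 22) ≡ 24/10 mod 37. 10⁻¹ ≡ 26 (mod 37), so λ ≡ 32.
  x = λ² - 22 - 32 = 1024 - 54 ≡ 8; y = λ·(22 - 8) - 11 ≡ 30. → (8, 30)

(8, 30)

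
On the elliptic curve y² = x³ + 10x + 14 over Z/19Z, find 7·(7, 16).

Write G = (7, 16).
Double-and-add on 7 = (111)₂. Start with G = (7, 16) for the leading 1-bit.
double: tangent at (7, 16): λ = (3·7² + 10)/(2·16) ≡ 5/13. 13⁻¹ ≡ 3 (mod 19) since 13·3 = 39 ≡ 1, so λ ≡ 5·3 ≡ 15.
  x = λ² - 7 - 7 = 225 - 14 ≡ 2; y = λ·(7 - 2) - 16 ≡ 2. → (2, 2)
add G: (2, 2) + (7, 16). λ = (16 - 2)/(7 - 2) ≡ 14/5 mod 19. 5⁻¹ ≡ 4 (mod 19), so λ ≡ 18.
  x = λ² - 2 - 7 = 324 - 9 ≡ 11; y = λ·(2 - 11) - 2 ≡ 7. → (11, 7)
double: tangent at (11, 7): λ = (3·11² + 10)/(2·7) ≡ 12/14. 14⁻¹ ≡ 15 (mod 19), so λ ≡ 12·15 ≡ 9.
  x = λ² - 11 - 11 = 81 - 22 ≡ 2; y = λ·(11 - 2) - 7 ≡ 17. → (2, 17)
add G: (2, 17) + (7, 16). λ = (16 - 17)/(7 - 2) ≡ 18/5 mod 19. 5⁻¹ ≡ 4 (mod 19), so λ ≡ 15.
  x = λ² - 2 - 7 = 225 - 9 ≡ 7; y = λ·(2 - 7) - 17 ≡ 3. → (7, 3)

(7, 3)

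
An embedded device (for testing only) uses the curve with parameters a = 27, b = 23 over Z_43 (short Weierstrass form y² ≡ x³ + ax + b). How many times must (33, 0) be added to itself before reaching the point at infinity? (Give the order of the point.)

2P: (33, 0) + (33, 0): same x and y₁ ≡ -y₂, so the sum is the point at infinity.
2P = the point at infinity, so the order is 2.

2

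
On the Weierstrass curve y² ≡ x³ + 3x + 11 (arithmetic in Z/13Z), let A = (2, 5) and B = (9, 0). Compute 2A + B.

First 2A:
Repeated addition: build up to 2A.
2A: tangent at (2, 5): λ = (3·2² + 3)/(2·5) ≡ 2/10. 10⁻¹ ≡ 4 (mod 13), so λ ≡ 2·4 ≡ 8.
  x = λ² - 2 - 2 = 64 - 4 ≡ 8; y = λ·(2 - 8) - 5 ≡ 12. → (8, 12)
2A = (8, 12).
Finally 2A + B:
(8, 12) + (9, 0). λ = (0 - 12)/(9 - 8) ≡ 1/1 mod 13. 1⁻¹ ≡ 1 (mod 13) since 1·1 = 1 ≡ 1, so λ ≡ 1.
  x = λ² - 8 - 9 = 1 - 17 ≡ 10; y = λ·(8 - 10) - 12 ≡ 12. → (10, 12)

(10, 12)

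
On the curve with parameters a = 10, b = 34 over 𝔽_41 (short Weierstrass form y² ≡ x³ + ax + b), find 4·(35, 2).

Write P = (35, 2).
Double-and-add on 4 = (100)₂. Start with P = (35, 2) for the leading 1-bit.
double: tangent at (35, 2): λ = (3·35² + 10)/(2·2) ≡ 36/4. 4⁻¹ ≡ 31 (mod 41), so λ ≡ 36·31 ≡ 9.
  x = λ² - 35 - 35 = 81 - 70 ≡ 11; y = λ·(35 - 11) - 2 ≡ 9. → (11, 9)
double: tangent at (11, 9): λ = (3·11² + 10)/(2·9) ≡ 4/18. 18⁻¹ ≡ 16 (mod 41) since 18·16 = 288 ≡ 1, so λ ≡ 4·16 ≡ 23.
  x = λ² - 11 - 11 = 529 - 22 ≡ 15; y = λ·(11 - 15) - 9 ≡ 22. → (15, 22)

(15, 22)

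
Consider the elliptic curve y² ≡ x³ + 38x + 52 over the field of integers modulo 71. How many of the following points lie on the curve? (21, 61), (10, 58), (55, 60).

1

(21, 61): 61² ≡ 29, rhs ≡ 29 → on.
(10, 58): 58² ≡ 27, rhs ≡ 12 → off.
(55, 60): 60² ≡ 50, rhs ≡ 34 → off.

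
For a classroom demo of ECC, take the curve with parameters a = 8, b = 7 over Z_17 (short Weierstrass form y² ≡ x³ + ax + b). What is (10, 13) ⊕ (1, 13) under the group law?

(6, 4)

(10, 13) + (1, 13). λ = (13 - 13)/(1 - 10) ≡ 0/8 mod 17. 8⁻¹ ≡ 15 (mod 17), so λ ≡ 0.
  x = λ² - 10 - 1 = 0 - 11 ≡ 6; y = λ·(10 - 6) - 13 ≡ 4. → (6, 4)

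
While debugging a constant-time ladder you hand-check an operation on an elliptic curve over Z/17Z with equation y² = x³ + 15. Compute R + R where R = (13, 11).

(7, 16)

tangent at (13, 11): λ = (3·13² + 0)/(2·11) ≡ 14/5. 5⁻¹ ≡ 7 (mod 17), so λ ≡ 14·7 ≡ 13.
  x = λ² - 13 - 13 = 169 - 26 ≡ 7; y = λ·(13 - 7) - 11 ≡ 16. → (7, 16)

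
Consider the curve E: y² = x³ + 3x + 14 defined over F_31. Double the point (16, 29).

tangent at (16, 29): λ = (3·16² + 3)/(2·29) ≡ 27/27. 27⁻¹ ≡ 23 (mod 31), so λ ≡ 27·23 ≡ 1.
  x = λ² - 16 - 16 = 1 - 32 ≡ 0; y = λ·(16 - 0) - 29 ≡ 18. → (0, 18)

(0, 18)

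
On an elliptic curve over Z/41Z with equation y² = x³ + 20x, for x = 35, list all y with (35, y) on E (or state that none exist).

x³ + 20x + 0 = 43575 ≡ 33 (mod 41).
Square roots of 33 mod 41: 19 and 22 (since 19² = 361 ≡ 33).

19, 22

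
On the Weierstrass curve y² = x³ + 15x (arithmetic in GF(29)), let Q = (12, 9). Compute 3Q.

Repeated addition: build up to 3Q.
2Q: tangent at (12, 9): λ = (3·12² + 15)/(2·9) ≡ 12/18. 18⁻¹ ≡ 21 (mod 29), so λ ≡ 12·21 ≡ 20.
  x = λ² - 12 - 12 = 400 - 24 ≡ 28; y = λ·(12 - 28) - 9 ≡ 19. → (28, 19)
3Q: (28, 19) + (12, 9). λ = (9 - 19)/(12 - 28) ≡ 19/13 mod 29. 13⁻¹ ≡ 9 (mod 29), so λ ≡ 26.
  x = λ² - 28 - 12 = 676 - 40 ≡ 27; y = λ·(28 - 27) - 19 ≡ 7. → (27, 7)

(27, 7)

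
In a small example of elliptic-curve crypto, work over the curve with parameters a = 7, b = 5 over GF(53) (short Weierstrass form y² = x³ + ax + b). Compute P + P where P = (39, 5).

tangent at (39, 5): λ = (3·39² + 7)/(2·5) ≡ 12/10. 10⁻¹ ≡ 16 (mod 53), so λ ≡ 12·16 ≡ 33.
  x = λ² - 39 - 39 = 1089 - 78 ≡ 4; y = λ·(39 - 4) - 5 ≡ 37. → (4, 37)

(4, 37)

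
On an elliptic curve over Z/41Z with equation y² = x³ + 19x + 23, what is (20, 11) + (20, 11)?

(32, 36)

tangent at (20, 11): λ = (3·20² + 19)/(2·11) ≡ 30/22. 22⁻¹ ≡ 28 (mod 41), so λ ≡ 30·28 ≡ 20.
  x = λ² - 20 - 20 = 400 - 40 ≡ 32; y = λ·(20 - 32) - 11 ≡ 36. → (32, 36)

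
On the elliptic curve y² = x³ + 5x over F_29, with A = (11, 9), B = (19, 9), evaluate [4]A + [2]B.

(7, 1)

First 4A:
Repeated addition: build up to 4A.
2A: tangent at (11, 9): λ = (3·11² + 5)/(2·9) ≡ 20/18. 18⁻¹ ≡ 21 (mod 29) since 18·21 = 378 ≡ 1, so λ ≡ 20·21 ≡ 14.
  x = λ² - 11 - 11 = 196 - 22 ≡ 0; y = λ·(11 - 0) - 9 ≡ 0. → (0, 0)
3A: (0, 0) + (11, 9). λ = (9 - 0)/(11 - 0) ≡ 9/11 mod 29. 11⁻¹ ≡ 8 (mod 29), so λ ≡ 14.
  x = λ² - 0 - 11 = 196 - 11 ≡ 11; y = λ·(0 - 11) - 0 ≡ 20. → (11, 20)
4A: (11, 20) + (11, 9): same x and y₁ ≡ -y₂, so the sum is O.
4A = O.
Next 2B:
Repeated addition: build up to 2B.
2B: tangent at (19, 9): λ = (3·19² + 5)/(2·9) ≡ 15/18. 18⁻¹ ≡ 21 (mod 29), so λ ≡ 15·21 ≡ 25.
  x = λ² - 19 - 19 = 625 - 38 ≡ 7; y = λ·(19 - 7) - 9 ≡ 1. → (7, 1)
2B = (7, 1).
Finally 4A + 2B:
O + (7, 1) = (7, 1) (identity).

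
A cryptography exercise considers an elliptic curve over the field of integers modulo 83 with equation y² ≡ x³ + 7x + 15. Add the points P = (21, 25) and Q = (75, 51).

(56, 35)

(21, 25) + (75, 51). λ = (51 - 25)/(75 - 21) ≡ 26/54 mod 83. 54⁻¹ ≡ 20 (mod 83), so λ ≡ 22.
  x = λ² - 21 - 75 = 484 - 96 ≡ 56; y = λ·(21 - 56) - 25 ≡ 35. → (56, 35)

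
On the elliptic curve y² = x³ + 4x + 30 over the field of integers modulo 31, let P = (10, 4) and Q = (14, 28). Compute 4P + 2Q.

First 4P:
Double-and-add on 4 = (100)₂. Start with P = (10, 4) for the leading 1-bit.
double: tangent at (10, 4): λ = (3·10² + 4)/(2·4) ≡ 25/8. 8⁻¹ ≡ 4 (mod 31) since 8·4 = 32 ≡ 1, so λ ≡ 25·4 ≡ 7.
  x = λ² - 10 - 10 = 49 - 20 ≡ 29; y = λ·(10 - 29) - 4 ≡ 18. → (29, 18)
double: tangent at (29, 18): λ = (3·29² + 4)/(2·18) ≡ 16/5. 5⁻¹ ≡ 25 (mod 31) since 5·25 = 125 ≡ 1, so λ ≡ 16·25 ≡ 28.
  x = λ² - 29 - 29 = 784 - 58 ≡ 13; y = λ·(29 - 13) - 18 ≡ 27. → (13, 27)
4P = (13, 27).
Next 2Q:
Repeated addition: build up to 2Q.
2Q: tangent at (14, 28): λ = (3·14² + 4)/(2·28) ≡ 3/25. 25⁻¹ ≡ 5 (mod 31) since 25·5 = 125 ≡ 1, so λ ≡ 3·5 ≡ 15.
  x = λ² - 14 - 14 = 225 - 28 ≡ 11; y = λ·(14 - 11) - 28 ≡ 17. → (11, 17)
2Q = (11, 17).
Finally 4P + 2Q:
(13, 27) + (11, 17). λ = (17 - 27)/(11 - 13) ≡ 21/29 mod 31. 29⁻¹ ≡ 15 (mod 31) since 29·15 = 435 ≡ 1, so λ ≡ 5.
  x = λ² - 13 - 11 = 25 - 24 ≡ 1; y = λ·(13 - 1) - 27 ≡ 2. → (1, 2)

(1, 2)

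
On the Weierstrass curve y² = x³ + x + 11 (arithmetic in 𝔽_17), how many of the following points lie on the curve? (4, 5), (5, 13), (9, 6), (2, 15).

(4, 5): 5² ≡ 8, rhs ≡ 11 → off.
(5, 13): 13² ≡ 16, rhs ≡ 5 → off.
(9, 6): 6² ≡ 2, rhs ≡ 1 → off.
(2, 15): 15² ≡ 4, rhs ≡ 4 → on.

1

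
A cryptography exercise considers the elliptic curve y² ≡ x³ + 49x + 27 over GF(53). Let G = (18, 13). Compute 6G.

(17, 7)

Double-and-add on 6 = (110)₂. Start with G = (18, 13) for the leading 1-bit.
double: tangent at (18, 13): λ = (3·18² + 49)/(2·13) ≡ 14/26. 26⁻¹ ≡ 51 (mod 53) since 26·51 = 1326 ≡ 1, so λ ≡ 14·51 ≡ 25.
  x = λ² - 18 - 18 = 625 - 36 ≡ 6; y = λ·(18 - 6) - 13 ≡ 22. → (6, 22)
add G: (6, 22) + (18, 13). λ = (13 - 22)/(18 - 6) ≡ 44/12 mod 53. 12⁻¹ ≡ 31 (mod 53), so λ ≡ 39.
  x = λ² - 6 - 18 = 1521 - 24 ≡ 13; y = λ·(6 - 13) - 22 ≡ 23. → (13, 23)
double: tangent at (13, 23): λ = (3·13² + 49)/(2·23) ≡ 26/46. 46⁻¹ ≡ 15 (mod 53), so λ ≡ 26·15 ≡ 19.
  x = λ² - 13 - 13 = 361 - 26 ≡ 17; y = λ·(13 - 17) - 23 ≡ 7. → (17, 7)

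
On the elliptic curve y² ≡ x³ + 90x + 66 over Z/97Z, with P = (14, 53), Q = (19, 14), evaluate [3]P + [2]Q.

First 3P:
Repeated addition: build up to 3P.
2P: tangent at (14, 53): λ = (3·14² + 90)/(2·53) ≡ 96/9. 9⁻¹ ≡ 54 (mod 97) since 9·54 = 486 ≡ 1, so λ ≡ 96·54 ≡ 43.
  x = λ² - 14 - 14 = 1849 - 28 ≡ 75; y = λ·(14 - 75) - 53 ≡ 40. → (75, 40)
3P: (75, 40) + (14, 53). λ = (53 - 40)/(14 - 75) ≡ 13/36 mod 97. 36⁻¹ ≡ 62 (mod 97), so λ ≡ 30.
  x = λ² - 75 - 14 = 900 - 89 ≡ 35; y = λ·(75 - 35) - 40 ≡ 93. → (35, 93)
3P = (35, 93).
Next 2Q:
Repeated addition: build up to 2Q.
2Q: tangent at (19, 14): λ = (3·19² + 90)/(2·14) ≡ 9/28. 28⁻¹ ≡ 52 (mod 97) since 28·52 = 1456 ≡ 1, so λ ≡ 9·52 ≡ 80.
  x = λ² - 19 - 19 = 6400 - 38 ≡ 57; y = λ·(19 - 57) - 14 ≡ 50. → (57, 50)
2Q = (57, 50).
Finally 3P + 2Q:
(35, 93) + (57, 50). λ = (50 - 93)/(57 - 35) ≡ 54/22 mod 97. 22⁻¹ ≡ 75 (mod 97), so λ ≡ 73.
  x = λ² - 35 - 57 = 5329 - 92 ≡ 96; y = λ·(35 - 96) - 93 ≡ 13. → (96, 13)

(96, 13)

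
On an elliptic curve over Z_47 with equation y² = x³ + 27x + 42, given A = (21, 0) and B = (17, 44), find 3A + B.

First 3A:
Repeated addition: build up to 3A.
2A: (21, 0) + (21, 0): same x and y₁ ≡ -y₂, so the sum is O.
3A: O + (21, 0) = (21, 0) (identity).
3A = (21, 0).
Finally 3A + B:
(21, 0) + (17, 44). λ = (44 - 0)/(17 - 21) ≡ 44/43 mod 47. 43⁻¹ ≡ 35 (mod 47) since 43·35 = 1505 ≡ 1, so λ ≡ 36.
  x = λ² - 21 - 17 = 1296 - 38 ≡ 36; y = λ·(21 - 36) - 0 ≡ 24. → (36, 24)

(36, 24)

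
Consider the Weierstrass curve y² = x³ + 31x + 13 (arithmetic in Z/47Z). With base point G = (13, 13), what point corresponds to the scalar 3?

(44, 9)

Repeated addition: build up to 3G.
2G: tangent at (13, 13): λ = (3·13² + 31)/(2·13) ≡ 21/26. 26⁻¹ ≡ 38 (mod 47), so λ ≡ 21·38 ≡ 46.
  x = λ² - 13 - 13 = 2116 - 26 ≡ 22; y = λ·(13 - 22) - 13 ≡ 43. → (22, 43)
3G: (22, 43) + (13, 13). λ = (13 - 43)/(13 - 22) ≡ 17/38 mod 47. 38⁻¹ ≡ 26 (mod 47), so λ ≡ 19.
  x = λ² - 22 - 13 = 361 - 35 ≡ 44; y = λ·(22 - 44) - 43 ≡ 9. → (44, 9)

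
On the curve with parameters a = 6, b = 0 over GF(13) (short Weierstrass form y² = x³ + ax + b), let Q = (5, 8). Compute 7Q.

Double-and-add on 7 = (111)₂. Start with Q = (5, 8) for the leading 1-bit.
double: tangent at (5, 8): λ = (3·5² + 6)/(2·8) ≡ 3/3. 3⁻¹ ≡ 9 (mod 13), so λ ≡ 3·9 ≡ 1.
  x = λ² - 5 - 5 = 1 - 10 ≡ 4; y = λ·(5 - 4) - 8 ≡ 6. → (4, 6)
add Q: (4, 6) + (5, 8). λ = (8 - 6)/(5 - 4) ≡ 2/1 mod 13. 1⁻¹ ≡ 1 (mod 13), so λ ≡ 2.
  x = λ² - 4 - 5 = 4 - 9 ≡ 8; y = λ·(4 - 8) - 6 ≡ 12. → (8, 12)
double: tangent at (8, 12): λ = (3·8² + 6)/(2·12) ≡ 3/11. 11⁻¹ ≡ 6 (mod 13) since 11·6 = 66 ≡ 1, so λ ≡ 3·6 ≡ 5.
  x = λ² - 8 - 8 = 25 - 16 ≡ 9; y = λ·(8 - 9) - 12 ≡ 9. → (9, 9)
add Q: (9, 9) + (5, 8). λ = (8 - 9)/(5 - 9) ≡ 12/9 mod 13. 9⁻¹ ≡ 3 (mod 13) since 9·3 = 27 ≡ 1, so λ ≡ 10.
  x = λ² - 9 - 5 = 100 - 14 ≡ 8; y = λ·(9 - 8) - 9 ≡ 1. → (8, 1)

(8, 1)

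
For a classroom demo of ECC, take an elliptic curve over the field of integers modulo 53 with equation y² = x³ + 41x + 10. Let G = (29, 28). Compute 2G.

tangent at (29, 28): λ = (3·29² + 41)/(2·28) ≡ 20/3. 3⁻¹ ≡ 18 (mod 53), so λ ≡ 20·18 ≡ 42.
  x = λ² - 29 - 29 = 1764 - 58 ≡ 10; y = λ·(29 - 10) - 28 ≡ 28. → (10, 28)

(10, 28)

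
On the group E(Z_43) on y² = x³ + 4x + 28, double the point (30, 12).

(30, 31)

tangent at (30, 12): λ = (3·30² + 4)/(2·12) ≡ 38/24. 24⁻¹ ≡ 9 (mod 43), so λ ≡ 38·9 ≡ 41.
  x = λ² - 30 - 30 = 1681 - 60 ≡ 30; y = λ·(30 - 30) - 12 ≡ 31. → (30, 31)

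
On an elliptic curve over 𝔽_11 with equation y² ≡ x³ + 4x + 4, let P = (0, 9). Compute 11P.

Double-and-add on 11 = (1011)₂. Start with P = (0, 9) for the leading 1-bit.
double: tangent at (0, 9): λ = (3·0² + 4)/(2·9) ≡ 4/7. 7⁻¹ ≡ 8 (mod 11), so λ ≡ 4·8 ≡ 10.
  x = λ² - 0 - 0 = 100 - 0 ≡ 1; y = λ·(0 - 1) - 9 ≡ 3. → (1, 3)
double: tangent at (1, 3): λ = (3·1² + 4)/(2·3) ≡ 7/6. 6⁻¹ ≡ 2 (mod 11), so λ ≡ 7·2 ≡ 3.
  x = λ² - 1 - 1 = 9 - 2 ≡ 7; y = λ·(1 - 7) - 3 ≡ 1. → (7, 1)
add P: (7, 1) + (0, 9). λ = (9 - 1)/(0 - 7) ≡ 8/4 mod 11. 4⁻¹ ≡ 3 (mod 11) since 4·3 = 12 ≡ 1, so λ ≡ 2.
  x = λ² - 7 - 0 = 4 - 7 ≡ 8; y = λ·(7 - 8) - 1 ≡ 8. → (8, 8)
double: tangent at (8, 8): λ = (3·8² + 4)/(2·8) ≡ 9/5. 5⁻¹ ≡ 9 (mod 11) since 5·9 = 45 ≡ 1, so λ ≡ 9·9 ≡ 4.
  x = λ² - 8 - 8 = 16 - 16 ≡ 0; y = λ·(8 - 0) - 8 ≡ 2. → (0, 2)
add P: (0, 2) + (0, 9): same x and y₁ ≡ -y₂, so the sum is ∞.

O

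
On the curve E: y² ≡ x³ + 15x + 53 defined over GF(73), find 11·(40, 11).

Write Q = (40, 11).
Repeated addition: build up to 11Q.
2Q: tangent at (40, 11): λ = (3·40² + 15)/(2·11) ≡ 70/22. 22⁻¹ ≡ 10 (mod 73) since 22·10 = 220 ≡ 1, so λ ≡ 70·10 ≡ 43.
  x = λ² - 40 - 40 = 1849 - 80 ≡ 17; y = λ·(40 - 17) - 11 ≡ 29. → (17, 29)
3Q: (17, 29) + (40, 11). λ = (11 - 29)/(40 - 17) ≡ 55/23 mod 73. 23⁻¹ ≡ 54 (mod 73), so λ ≡ 50.
  x = λ² - 17 - 40 = 2500 - 57 ≡ 34; y = λ·(17 - 34) - 29 ≡ 70. → (34, 70)
4Q: (34, 70) + (40, 11). λ = (11 - 70)/(40 - 34) ≡ 14/6 mod 73. 6⁻¹ ≡ 61 (mod 73) since 6·61 = 366 ≡ 1, so λ ≡ 51.
  x = λ² - 34 - 40 = 2601 - 74 ≡ 45; y = λ·(34 - 45) - 70 ≡ 26. → (45, 26)
5Q: (45, 26) + (40, 11). λ = (11 - 26)/(40 - 45) ≡ 58/68 mod 73. 68⁻¹ ≡ 29 (mod 73) since 68·29 = 1972 ≡ 1, so λ ≡ 3.
  x = λ² - 45 - 40 = 9 - 85 ≡ 70; y = λ·(45 - 70) - 26 ≡ 45. → (70, 45)
6Q: (70, 45) + (40, 11). λ = (11 - 45)/(40 - 70) ≡ 39/43 mod 73. 43⁻¹ ≡ 17 (mod 73) since 43·17 = 731 ≡ 1, so λ ≡ 6.
  x = λ² - 70 - 40 = 36 - 110 ≡ 72; y = λ·(70 - 72) - 45 ≡ 16. → (72, 16)
7Q: (72, 16) + (40, 11). λ = (11 - 16)/(40 - 72) ≡ 68/41 mod 73. 41⁻¹ ≡ 57 (mod 73) since 41·57 = 2337 ≡ 1, so λ ≡ 7.
  x = λ² - 72 - 40 = 49 - 112 ≡ 10; y = λ·(72 - 10) - 16 ≡ 53. → (10, 53)
8Q: (10, 53) + (40, 11). λ = (11 - 53)/(40 - 10) ≡ 31/30 mod 73. 30⁻¹ ≡ 56 (mod 73), so λ ≡ 57.
  x = λ² - 10 - 40 = 3249 - 50 ≡ 60; y = λ·(10 - 60) - 53 ≡ 17. → (60, 17)
9Q: (60, 17) + (40, 11). λ = (11 - 17)/(40 - 60) ≡ 67/53 mod 73. 53⁻¹ ≡ 62 (mod 73) since 53·62 = 3286 ≡ 1, so λ ≡ 66.
  x = λ² - 60 - 40 = 4356 - 100 ≡ 22; y = λ·(60 - 22) - 17 ≡ 9. → (22, 9)
10Q: (22, 9) + (40, 11). λ = (11 - 9)/(40 - 22) ≡ 2/18 mod 73. 18⁻¹ ≡ 69 (mod 73) since 18·69 = 1242 ≡ 1, so λ ≡ 65.
  x = λ² - 22 - 40 = 4225 - 62 ≡ 2; y = λ·(22 - 2) - 9 ≡ 50. → (2, 50)
11Q: (2, 50) + (40, 11). λ = (11 - 50)/(40 - 2) ≡ 34/38 mod 73. 38⁻¹ ≡ 25 (mod 73), so λ ≡ 47.
  x = λ² - 2 - 40 = 2209 - 42 ≡ 50; y = λ·(2 - 50) - 50 ≡ 30. → (50, 30)

(50, 30)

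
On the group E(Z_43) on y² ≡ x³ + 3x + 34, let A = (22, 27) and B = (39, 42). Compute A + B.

(17, 28)

(22, 27) + (39, 42). λ = (42 - 27)/(39 - 22) ≡ 15/17 mod 43. 17⁻¹ ≡ 38 (mod 43), so λ ≡ 11.
  x = λ² - 22 - 39 = 121 - 61 ≡ 17; y = λ·(22 - 17) - 27 ≡ 28. → (17, 28)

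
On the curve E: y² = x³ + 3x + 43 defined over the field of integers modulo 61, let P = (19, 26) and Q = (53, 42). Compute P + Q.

(46, 51)

(19, 26) + (53, 42). λ = (42 - 26)/(53 - 19) ≡ 16/34 mod 61. 34⁻¹ ≡ 9 (mod 61) since 34·9 = 306 ≡ 1, so λ ≡ 22.
  x = λ² - 19 - 53 = 484 - 72 ≡ 46; y = λ·(19 - 46) - 26 ≡ 51. → (46, 51)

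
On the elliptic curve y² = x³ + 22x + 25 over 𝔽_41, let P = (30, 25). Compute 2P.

tangent at (30, 25): λ = (3·30² + 22)/(2·25) ≡ 16/9. 9⁻¹ ≡ 32 (mod 41), so λ ≡ 16·32 ≡ 20.
  x = λ² - 30 - 30 = 400 - 60 ≡ 12; y = λ·(30 - 12) - 25 ≡ 7. → (12, 7)

(12, 7)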